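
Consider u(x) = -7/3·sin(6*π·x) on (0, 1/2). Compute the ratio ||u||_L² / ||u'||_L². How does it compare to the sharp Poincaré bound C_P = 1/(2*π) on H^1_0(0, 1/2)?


||u||_L² / ||u'||_L² = 1/(6*π) < C_P = 1/(2*π).

u(x) = -7/3·sin(6*π·x), so u'(x) = -14*π*cos(6*π*x).
Writing u(x) = A·sin(kπx/L) with A = -7/3 and k = 3, use ∫_0^L sin²(kπx/L) dx = L/2 and ∫_0^L cos²(kπx/L) dx = L/2.
u² = 49/9·sin²(6*π·x) and (u')² = 196*π^2·cos²(6*π·x), and each of sin², cos² integrates to L/2 = 1/4 over (0, 1/2).
∫_0^1/2 u² dx = 49/36, so ||u||_L² = 7/6.
∫_0^1/2 (u')² dx = 49*π^2, so ||u'||_L² = 7*π.
Ratio ||u||_L² / ||u'||_L² = 1/(6*π).
Sharp Poincaré constant on H^1_0(0, 1/2) is C_P = L/π = 1/(2*π), achieved by sin(2*π·x).
This is the k = 3 harmonic; the ratio L/(kπ) is strictly less than C_P = L/π, consistent with the sharp inequality ||u||_L² ≤ C_P ||u'||_L².


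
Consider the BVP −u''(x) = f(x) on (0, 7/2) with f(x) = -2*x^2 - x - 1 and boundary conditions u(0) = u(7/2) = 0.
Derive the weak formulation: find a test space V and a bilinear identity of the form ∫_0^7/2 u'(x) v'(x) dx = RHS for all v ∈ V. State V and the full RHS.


V = H^1_0(0, 7/2) (so v(0) = v(7/2) = 0); weak form: ∫_0^7/2 u'v' dx = ∫_0^7/2 (-2*x^2 - x - 1) v dx for all v ∈ V.

Multiply both sides by a test function v and integrate from 0 to 7/2:
  ∫_0^7/2 −u''(x) v(x) dx = ∫_0^7/2 f(x) v(x) dx.
Integrate the LHS by parts once:
  ∫_0^7/2 −u'' v dx = −[u'(x) v(x)]_0^7/2 + ∫_0^7/2 u'(x) v'(x) dx.
Thus ∫_0^7/2 u'(x) v'(x) dx = ∫_0^7/2 f(x) v(x) dx + [u'(x) v(x)]_0^7/2.
Choose V so that boundary terms are either known or forced to vanish.
u is Dirichlet: u(0) = u(7/2) = 0. Let V = H^1_0(0, 7/2); then v(0) = v(7/2) = 0, and [u' v]_0^7/2 = 0.
Weak formulation: find u (satisfying any essential BC) such that ∫_0^7/2 u'(x) v'(x) dx = ∫_0^7/2 f v dx for all v ∈ V.
Substituting f(x) = -2*x^2 - x - 1, the right-hand side is ∫_0^7/2 (-2*x^2 - x - 1) v dx.


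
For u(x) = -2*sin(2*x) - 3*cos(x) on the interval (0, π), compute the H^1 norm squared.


||u||_{H^1(0,π)}^2 = 32 + 19*π

u'(x) = 3*sin(x) - 4*cos(2*x).
Expand u² and (u')² and integrate term by term on (0, π), using: for integers n ≥ 1, ∫_0^π sin²(nx) dx = ∫_0^π cos²(nx) dx = π/2; for n ≠ n', ∫_0^π sin(nx)sin(n'x) dx = ∫_0^π cos(nx)cos(n'x) dx = 0; and by product-to-sum, ∫_0^π sin(nx)cos(n'x) dx = ½∫_0^π [sin((n+n')x) + sin((n−n')x)] dx, which is 0 when n+n' is even and 2n/(n²−n'²) when n+n' is odd (it need not vanish on (0, π)).
  u² squared terms: (-3)²·∫cos(x)² dx = 9·π/2 = 9*π/2;  (-2)²·∫sin(2x)² dx = 4·π/2 = 2*π.
  u² cross terms: 2·(-3)·(-2)·∫cos(x)·sin(2x) dx = 12·(4/3) = 16.
  So ∫_0^π u² dx = 9*π/2 + 2*π + 16 = 16 + 13*π/2.
  (u')² squared terms: (-4)²·∫cos(2x)² dx = 16·π/2 = 8*π;  (3)²·∫sin(x)² dx = 9·π/2 = 9*π/2.
  (u')² cross terms: 2·(-4)·(3)·∫cos(2x)·sin(x) dx = -24·(-2/3) = 16.
  So ∫_0^π (u')² dx = 8*π + 9*π/2 + 16 = 16 + 25*π/2.
||u||_{H^1}^2 = (16 + 13*π/2) + (16 + 25*π/2) = 32 + 19*π.


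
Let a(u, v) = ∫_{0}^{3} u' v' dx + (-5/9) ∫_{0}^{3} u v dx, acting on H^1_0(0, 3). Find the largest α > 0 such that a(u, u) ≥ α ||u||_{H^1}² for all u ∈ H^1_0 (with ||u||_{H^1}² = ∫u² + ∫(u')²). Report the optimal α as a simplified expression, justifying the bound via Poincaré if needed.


α = (-5 + π^2)/(9 + π^2)

Coercivity of a(·,·) on H^1_0(0, 3) means a(u, u) ≥ α ||u||_{H^1}² for every u ∈ H^1_0.
The interval has length L = 3, and Poincaré/coercivity depend only on L. Here a(u, u) = ∫(u')² + (-5/9)·∫u².
Here c = -5/9 < 0 with |c| < (π/L)² = π^2/9, so coercivity still holds. The condition a(u,u) ≥ α||u||_{H^1}² reads (1−α)∫(u')² ≥ (α−c)∫u². Any admissible α is ≤ 1 (rapidly oscillating u have ∫u²/∫(u')² → 0), and α = 1 would force 0 ≥ (1−c)∫u², impossible since c < 1; so 1−α > 0. By the sharp Poincaré inequality on H^1_0 of an interval of length L, ∫(u')² ≥ (π/L)²∫u² with equality for the first sine mode sin(π(x−x₀)/L) (x₀ the left endpoint), so the inequality holds for all u iff (1−α)(π/L)² ≥ α − c, i.e. α ≤ ((π/L)² + c)/((π/L)² + 1) = (1 + c(L/π)²)/(1 + (L/π)²). (Direct route, valid since c ≤ 0: Poincaré gives c∫u² ≥ c(L/π)²∫(u')², so a(u,u) ≥ (1 + c(L/π)²)∫(u')², while ||u||_{H^1}² ≤ (1 + (L/π)²)∫(u')²; dividing yields the same α.) With (π/L)² = π^2/9 and c = -5/9, the largest admissible constant is α = ((π/L)² + c)/((π/L)² + 1).
Simplifying, α = (-5 + π^2)/(9 + π^2).


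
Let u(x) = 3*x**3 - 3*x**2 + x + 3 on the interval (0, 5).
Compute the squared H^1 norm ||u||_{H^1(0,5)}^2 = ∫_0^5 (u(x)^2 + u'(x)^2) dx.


||u||_{H^1}^2 = 2101850/21

The H^1 norm (squared) on an interval (0, L) is
  ||u||_{H^1}^2 = ∫_0^L u(x)^2 dx + ∫_0^L u'(x)^2 dx.
Compute u'(x) = 9*x**2 - 6*x + 1.
Then u(x)^2 = 9*x**6 - 18*x**5 + 15*x**4 + 12*x**3 - 17*x**2 + 6*x + 9 and u'(x)^2 = 81*x**4 - 108*x**3 + 54*x**2 - 12*x + 1.
Integrate each monomial from 0 to 5 using ∫_0^5 c·x^n dx = c·5^(n+1)/(n+1):
  ∫_0^5 u(x)^2 dx = ∫_0^5 (9*x^6 - 18*x^5 + 15*x^4 + 12*x^3 - 17*x^2 + 6*x + 9) dx. Term by term:
    ∫_0^5 9*x^6 dx = 703125/7;  ∫_0^5 -18*x^5 dx = -46875;  ∫_0^5 15*x^4 dx = 9375;
    ∫_0^5 12*x^3 dx = 1875;  ∫_0^5 -17*x^2 dx = -2125/3;  ∫_0^5 6*x dx = 75;
    ∫_0^5 9 dx = 45.
  Sum: 703125/7 − 46875 + 9375 + 1875 − 2125/3 + 75 + 45 = 1348895/21.
  ∫_0^5 u'(x)^2 dx = ∫_0^5 (81*x^4 - 108*x^3 + 54*x^2 - 12*x + 1) dx. Term by term:
    ∫_0^5 81*x^4 dx = 50625;  ∫_0^5 -108*x^3 dx = -16875;  ∫_0^5 54*x^2 dx = 2250;
    ∫_0^5 -12*x dx = -150;  ∫_0^5 1 dx = 5.
  Sum: 50625 − 16875 + 2250 − 150 + 5 = 35855.
Adding: ||u||_{H^1}^2 = 1348895/21 + 35855 = 2101850/21.


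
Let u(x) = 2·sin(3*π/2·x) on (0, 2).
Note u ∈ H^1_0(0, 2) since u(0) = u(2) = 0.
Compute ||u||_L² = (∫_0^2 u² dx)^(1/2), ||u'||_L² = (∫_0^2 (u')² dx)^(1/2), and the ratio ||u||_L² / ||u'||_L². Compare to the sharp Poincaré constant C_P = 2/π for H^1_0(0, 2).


||u||_L² / ||u'||_L² = 2/(3*π) < C_P = 2/π.

u(x) = 2·sin(3*π/2·x), so u'(x) = 3*π*cos(3*π*x/2).
Writing u(x) = A·sin(kπx/L) with A = 2 and k = 3, use ∫_0^L sin²(kπx/L) dx = L/2 and ∫_0^L cos²(kπx/L) dx = L/2.
u² = 4·sin²(3*π/2·x) and (u')² = 9*π^2·cos²(3*π/2·x), and each of sin², cos² integrates to L/2 = 1 over (0, 2).
∫_0^2 u² dx = 4, so ||u||_L² = 2.
∫_0^2 (u')² dx = 9*π^2, so ||u'||_L² = 3*π.
Ratio ||u||_L² / ||u'||_L² = 2/(3*π).
Sharp Poincaré constant on H^1_0(0, 2) is C_P = L/π = 2/π, achieved by sin(π/2·x).
This is the k = 3 harmonic; the ratio L/(kπ) is strictly less than C_P = L/π, consistent with the sharp inequality ||u||_L² ≤ C_P ||u'||_L².


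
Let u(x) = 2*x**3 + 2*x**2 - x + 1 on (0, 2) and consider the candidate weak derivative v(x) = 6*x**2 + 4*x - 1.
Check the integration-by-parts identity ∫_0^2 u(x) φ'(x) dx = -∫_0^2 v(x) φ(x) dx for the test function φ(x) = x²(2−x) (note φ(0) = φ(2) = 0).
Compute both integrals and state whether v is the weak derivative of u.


LHS = -268/15, RHS = -268/15. Yes, v = u' weakly.

u(x) = 2*x**3 + 2*x**2 - x + 1, classical derivative u'(x) = 6*x**2 + 4*x - 1.
φ(x) = x²(2−x), so φ'(x) = x*(4 - 3*x).
Note φ(0) = φ(2) = 0, so the boundary term u·φ vanishes.
LHS = ∫_0^2 u(x) φ'(x) dx = ∫_0^2 (-6*x^5 + 2*x^4 + 11*x^3 - 7*x^2 + 4*x) dx. Term by term:
  ∫_0^2 -6*x^5 dx = -64;  ∫_0^2 2*x^4 dx = 64/5;  ∫_0^2 11*x^3 dx = 44;
  ∫_0^2 -7*x^2 dx = -56/3;  ∫_0^2 4*x dx = 8.
Sum: -64 + 64/5 + 44 − 56/3 + 8 = -268/15.
So LHS = -268/15.
∫_0^2 v(x) φ(x) dx = ∫_0^2 (-6*x^5 + 8*x^4 + 9*x^3 - 2*x^2) dx. Term by term:
  ∫_0^2 -6*x^5 dx = -64;  ∫_0^2 8*x^4 dx = 256/5;  ∫_0^2 9*x^3 dx = 36;
  ∫_0^2 -2*x^2 dx = -16/3.
Sum: -64 + 256/5 + 36 − 16/3 = 268/15.
So RHS = -∫_0^2 v(x) φ(x) dx = -268/15.
LHS = RHS, so the identity holds for this test φ.
Moreover u is smooth here and v(x) = u'(x) = 6*x**2 + 4*x - 1 pointwise, so the identity holds for every test function. Hence v is the weak derivative of u.


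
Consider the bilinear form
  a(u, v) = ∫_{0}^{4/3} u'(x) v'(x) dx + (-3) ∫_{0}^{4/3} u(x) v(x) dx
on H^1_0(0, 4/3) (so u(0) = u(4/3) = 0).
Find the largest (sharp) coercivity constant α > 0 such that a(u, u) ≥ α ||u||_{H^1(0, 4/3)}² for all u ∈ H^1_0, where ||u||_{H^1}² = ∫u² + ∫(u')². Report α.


α = 3*(-16 + 3*π^2)/(16 + 9*π^2)

Coercivity of a(·,·) on H^1_0(0, 4/3) means a(u, u) ≥ α ||u||_{H^1}² for every u ∈ H^1_0.
The interval has length L = 4/3, and Poincaré/coercivity depend only on L. Here a(u, u) = ∫(u')² + (-3)·∫u².
Here c = -3 < 0 with |c| < (π/L)² = 9*π^2/16, so coercivity still holds. The condition a(u,u) ≥ α||u||_{H^1}² reads (1−α)∫(u')² ≥ (α−c)∫u². Any admissible α is ≤ 1 (rapidly oscillating u have ∫u²/∫(u')² → 0), and α = 1 would force 0 ≥ (1−c)∫u², impossible since c < 1; so 1−α > 0. By the sharp Poincaré inequality on H^1_0 of an interval of length L, ∫(u')² ≥ (π/L)²∫u² with equality for the first sine mode sin(π(x−x₀)/L) (x₀ the left endpoint), so the inequality holds for all u iff (1−α)(π/L)² ≥ α − c, i.e. α ≤ ((π/L)² + c)/((π/L)² + 1) = (1 + c(L/π)²)/(1 + (L/π)²). (Direct route, valid since c ≤ 0: Poincaré gives c∫u² ≥ c(L/π)²∫(u')², so a(u,u) ≥ (1 + c(L/π)²)∫(u')², while ||u||_{H^1}² ≤ (1 + (L/π)²)∫(u')²; dividing yields the same α.) With (π/L)² = 9*π^2/16 and c = -3, the largest admissible constant is α = ((π/L)² + c)/((π/L)² + 1).
Simplifying, α = 3*(-16 + 3*π^2)/(16 + 9*π^2).


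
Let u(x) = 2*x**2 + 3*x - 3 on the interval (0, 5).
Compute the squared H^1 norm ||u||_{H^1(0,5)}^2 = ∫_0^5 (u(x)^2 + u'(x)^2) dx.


||u||_{H^1}^2 = 15245/3

The H^1 norm (squared) on an interval (0, L) is
  ||u||_{H^1}^2 = ∫_0^L u(x)^2 dx + ∫_0^L u'(x)^2 dx.
Compute u'(x) = 4*x + 3.
Then u(x)^2 = 4*x**4 + 12*x**3 - 3*x**2 - 18*x + 9 and u'(x)^2 = 16*x**2 + 24*x + 9.
Integrate each monomial from 0 to 5 using ∫_0^5 c·x^n dx = c·5^(n+1)/(n+1):
  ∫_0^5 u(x)^2 dx = ∫_0^5 (4*x^4 + 12*x^3 - 3*x^2 - 18*x + 9) dx. Term by term:
    ∫_0^5 4*x^4 dx = 2500;  ∫_0^5 12*x^3 dx = 1875;  ∫_0^5 -3*x^2 dx = -125;
    ∫_0^5 -18*x dx = -225;  ∫_0^5 9 dx = 45.
  Sum: 2500 + 1875 − 125 − 225 + 45 = 4070.
  ∫_0^5 u'(x)^2 dx = ∫_0^5 (16*x^2 + 24*x + 9) dx. Term by term:
    ∫_0^5 16*x^2 dx = 2000/3;  ∫_0^5 24*x dx = 300;  ∫_0^5 9 dx = 45.
  Sum: 2000/3 + 300 + 45 = 3035/3.
Adding: ||u||_{H^1}^2 = 4070 + 3035/3 = 15245/3.


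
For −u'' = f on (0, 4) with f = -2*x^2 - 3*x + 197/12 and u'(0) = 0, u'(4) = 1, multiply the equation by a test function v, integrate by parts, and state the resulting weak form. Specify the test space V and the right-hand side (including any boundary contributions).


V = H^1(0, 4) (v unrestricted at boundary; u is determined up to an additive constant); weak form: ∫_0^4 u'v' dx = ∫_0^4 (-2*x^2 - 3*x + 197/12) v dx + v(4) for all v ∈ V.

Multiply both sides by a test function v and integrate from 0 to 4:
  ∫_0^4 −u''(x) v(x) dx = ∫_0^4 f(x) v(x) dx.
Integrate the LHS by parts once:
  ∫_0^4 −u'' v dx = −[u'(x) v(x)]_0^4 + ∫_0^4 u'(x) v'(x) dx.
Thus ∫_0^4 u'(x) v'(x) dx = ∫_0^4 f(x) v(x) dx + [u'(x) v(x)]_0^4.
Choose V so that boundary terms are either known or forced to vanish.
u has inhomogeneous Neumann u'(0) = 0, u'(4) = 1. [u' v]_0^4 = (1)·v(4) − (0)·v(0) = v(4). Take V = H^1(0, 4); boundary term becomes part of RHS.
Weak formulation: find u (satisfying any essential BC) such that ∫_0^4 u'(x) v'(x) dx = ∫_0^4 f v dx + v(4) for all v ∈ V (Neumann data are natural BCs: they enter the RHS as boundary terms).
Substituting f(x) = -2*x^2 - 3*x + 197/12, the right-hand side is ∫_0^4 (-2*x^2 - 3*x + 197/12) v dx + v(4).
Compatibility check (pure Neumann): taking v ≡ 1 ∈ V gives 0 = ∫_0^4 f dx + (1) − (0), i.e. ∫_0^4 f dx must equal u'(0) − u'(4) = -1. Indeed ∫_0^4 (-2*x^2 - 3*x + 197/12) dx = -1, so the data are compatible. The solution is then unique only up to an additive constant (fix it e.g. by requiring ∫_0^4 u dx = 0).


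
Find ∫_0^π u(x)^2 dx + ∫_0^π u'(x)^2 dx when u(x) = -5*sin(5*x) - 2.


||u||_{H^1(0,π)}^2 = 8 + 329*π

u'(x) = -25*cos(5*x).
Expand u² and (u')² and integrate term by term on (0, π), using: for integers n ≥ 1, ∫_0^π sin²(nx) dx = ∫_0^π cos²(nx) dx = π/2; for n ≠ n', ∫_0^π sin(nx)sin(n'x) dx = ∫_0^π cos(nx)cos(n'x) dx = 0; and by product-to-sum, ∫_0^π sin(nx)cos(n'x) dx = ½∫_0^π [sin((n+n')x) + sin((n−n')x)] dx, which is 0 when n+n' is even and 2n/(n²−n'²) when n+n' is odd (it need not vanish on (0, π)). For the constant mode: ∫_0^π 1 dx = π, ∫_0^π cos(nx) dx = 0, ∫_0^π sin(nx) dx = (1−(−1)^n)/n.
  u² squared terms: (-2)²·∫1 dx = 4·π = 4*π;  (-5)²·∫sin(5x)² dx = 25·π/2 = 25*π/2.
  u² cross terms: 2·(-2)·(-5)·∫1·sin(5x) dx = 20·(2/5) = 8.
  So ∫_0^π u² dx = 4*π + 25*π/2 + 8 = 8 + 33*π/2.
  (u')² squared terms: (-25)²·∫cos(5x)² dx = 625·π/2 = 625*π/2.
  So ∫_0^π (u')² dx = 625*π/2.
||u||_{H^1}^2 = (8 + 33*π/2) + (625*π/2) = 8 + 329*π.


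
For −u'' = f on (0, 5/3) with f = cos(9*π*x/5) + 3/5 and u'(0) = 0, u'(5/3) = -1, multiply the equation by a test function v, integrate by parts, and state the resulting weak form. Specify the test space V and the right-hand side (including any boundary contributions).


V = H^1(0, 5/3) (v unrestricted at boundary; u is determined up to an additive constant); weak form: ∫_0^5/3 u'v' dx = ∫_0^5/3 (cos(9*π*x/5) + 3/5) v dx − v(5/3) for all v ∈ V.

Multiply both sides by a test function v and integrate from 0 to 5/3:
  ∫_0^5/3 −u''(x) v(x) dx = ∫_0^5/3 f(x) v(x) dx.
Integrate the LHS by parts once:
  ∫_0^5/3 −u'' v dx = −[u'(x) v(x)]_0^5/3 + ∫_0^5/3 u'(x) v'(x) dx.
Thus ∫_0^5/3 u'(x) v'(x) dx = ∫_0^5/3 f(x) v(x) dx + [u'(x) v(x)]_0^5/3.
Choose V so that boundary terms are either known or forced to vanish.
u has inhomogeneous Neumann u'(0) = 0, u'(5/3) = -1. [u' v]_0^5/3 = (-1)·v(5/3) − (0)·v(0) = − v(5/3). Take V = H^1(0, 5/3); boundary term becomes part of RHS.
Weak formulation: find u (satisfying any essential BC) such that ∫_0^5/3 u'(x) v'(x) dx = ∫_0^5/3 f v dx − v(5/3) for all v ∈ V (Neumann data are natural BCs: they enter the RHS as boundary terms).
Substituting f(x) = cos(9*π*x/5) + 3/5, the right-hand side is ∫_0^5/3 (cos(9*π*x/5) + 3/5) v dx − v(5/3).
Compatibility check (pure Neumann): taking v ≡ 1 ∈ V gives 0 = ∫_0^5/3 f dx + (-1) − (0), i.e. ∫_0^5/3 f dx must equal u'(0) − u'(5/3) = 1. Indeed ∫_0^5/3 (cos(9*π*x/5) + 3/5) dx = 1, so the data are compatible. The solution is then unique only up to an additive constant (fix it e.g. by requiring ∫_0^5/3 u dx = 0).


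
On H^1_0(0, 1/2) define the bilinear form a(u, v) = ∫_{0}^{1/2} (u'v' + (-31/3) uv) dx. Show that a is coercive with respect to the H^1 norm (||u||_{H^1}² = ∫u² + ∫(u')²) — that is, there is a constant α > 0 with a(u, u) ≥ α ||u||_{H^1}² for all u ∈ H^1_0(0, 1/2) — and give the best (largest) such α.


α = (-31 + 12*π^2)/(3*(1 + 4*π^2))

Coercivity of a(·,·) on H^1_0(0, 1/2) means a(u, u) ≥ α ||u||_{H^1}² for every u ∈ H^1_0.
The interval has length L = 1/2, and Poincaré/coercivity depend only on L. Here a(u, u) = ∫(u')² + (-31/3)·∫u².
Here c = -31/3 < 0 with |c| < (π/L)² = 4*π^2, so coercivity still holds. The condition a(u,u) ≥ α||u||_{H^1}² reads (1−α)∫(u')² ≥ (α−c)∫u². Any admissible α is ≤ 1 (rapidly oscillating u have ∫u²/∫(u')² → 0), and α = 1 would force 0 ≥ (1−c)∫u², impossible since c < 1; so 1−α > 0. By the sharp Poincaré inequality on H^1_0 of an interval of length L, ∫(u')² ≥ (π/L)²∫u² with equality for the first sine mode sin(π(x−x₀)/L) (x₀ the left endpoint), so the inequality holds for all u iff (1−α)(π/L)² ≥ α − c, i.e. α ≤ ((π/L)² + c)/((π/L)² + 1) = (1 + c(L/π)²)/(1 + (L/π)²). (Direct route, valid since c ≤ 0: Poincaré gives c∫u² ≥ c(L/π)²∫(u')², so a(u,u) ≥ (1 + c(L/π)²)∫(u')², while ||u||_{H^1}² ≤ (1 + (L/π)²)∫(u')²; dividing yields the same α.) With (π/L)² = 4*π^2 and c = -31/3, the largest admissible constant is α = ((π/L)² + c)/((π/L)² + 1).
Simplifying, α = (-31 + 12*π^2)/(3*(1 + 4*π^2)).


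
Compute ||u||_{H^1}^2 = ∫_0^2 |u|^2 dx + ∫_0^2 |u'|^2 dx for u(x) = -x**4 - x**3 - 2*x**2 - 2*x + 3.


||u||_{H^1}^2 = 61954/45

The H^1 norm (squared) on an interval (0, L) is
  ||u||_{H^1}^2 = ∫_0^L u(x)^2 dx + ∫_0^L u'(x)^2 dx.
Compute u'(x) = -4*x**3 - 3*x**2 - 4*x - 2.
Then u(x)^2 = x**8 + 2*x**7 + 5*x**6 + 8*x**5 + 2*x**4 + 2*x**3 - 8*x**2 - 12*x + 9 and u'(x)^2 = 16*x**6 + 24*x**5 + 41*x**4 + 40*x**3 + 28*x**2 + 16*x + 4.
Integrate each monomial from 0 to 2 using ∫_0^2 c·x^n dx = c·2^(n+1)/(n+1):
  ∫_0^2 u(x)^2 dx = ∫_0^2 (x^8 + 2*x^7 + 5*x^6 + 8*x^5 + 2*x^4 + 2*x^3 - 8*x^2 - 12*x + 9) dx. Term by term:
    ∫_0^2 x^8 dx = 512/9;  ∫_0^2 2*x^7 dx = 64;  ∫_0^2 5*x^6 dx = 640/7;
    ∫_0^2 8*x^5 dx = 256/3;  ∫_0^2 2*x^4 dx = 64/5;  ∫_0^2 2*x^3 dx = 8;
    ∫_0^2 -8*x^2 dx = -64/3;  ∫_0^2 -12*x dx = -24;  ∫_0^2 9 dx = 18.
  Sum: 512/9 + 64 + 640/7 + 256/3 + 64/5 + 8 − 64/3 − 24 + 18 = 91702/315.
  ∫_0^2 u'(x)^2 dx = ∫_0^2 (16*x^6 + 24*x^5 + 41*x^4 + 40*x^3 + 28*x^2 + 16*x + 4) dx. Term by term:
    ∫_0^2 16*x^6 dx = 2048/7;  ∫_0^2 24*x^5 dx = 256;  ∫_0^2 41*x^4 dx = 1312/5;
    ∫_0^2 40*x^3 dx = 160;  ∫_0^2 28*x^2 dx = 224/3;  ∫_0^2 16*x dx = 32;
    ∫_0^2 4 dx = 8.
  Sum: 2048/7 + 256 + 1312/5 + 160 + 224/3 + 32 + 8 = 113992/105.
Adding: ||u||_{H^1}^2 = 91702/315 + 113992/105 = 61954/45.


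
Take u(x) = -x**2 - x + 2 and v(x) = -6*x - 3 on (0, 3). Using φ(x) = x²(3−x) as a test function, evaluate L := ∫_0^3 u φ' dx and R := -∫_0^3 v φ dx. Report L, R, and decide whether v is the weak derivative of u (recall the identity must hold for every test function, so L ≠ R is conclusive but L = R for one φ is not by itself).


LHS = 621/20, RHS = 1863/20. No, v is not the weak derivative of u.

u(x) = -x**2 - x + 2, classical derivative u'(x) = -2*x - 1.
φ(x) = x²(3−x), so φ'(x) = 3*x*(2 - x).
Note φ(0) = φ(3) = 0, so the boundary term u·φ vanishes.
LHS = ∫_0^3 u(x) φ'(x) dx = ∫_0^3 (3*x^4 - 3*x^3 - 12*x^2 + 12*x) dx. Term by term:
  ∫_0^3 3*x^4 dx = 729/5;  ∫_0^3 -3*x^3 dx = -243/4;  ∫_0^3 -12*x^2 dx = -108;
  ∫_0^3 12*x dx = 54.
Sum: 729/5 − 243/4 − 108 + 54 = 621/20.
So LHS = 621/20.
∫_0^3 v(x) φ(x) dx = ∫_0^3 (6*x^4 - 15*x^3 - 9*x^2) dx. Term by term:
  ∫_0^3 6*x^4 dx = 1458/5;  ∫_0^3 -15*x^3 dx = -1215/4;  ∫_0^3 -9*x^2 dx = -81.
Sum: 1458/5 − 1215/4 − 81 = -1863/20.
So RHS = -∫_0^3 v(x) φ(x) dx = 1863/20.
LHS − RHS = -621/10 ≠ 0, so the identity fails.
(For a valid weak derivative the identity must hold for EVERY test function, in particular this one. The failure shows v is NOT the weak derivative of u.)
Correct weak derivative would be u'(x) = -2*x - 1.


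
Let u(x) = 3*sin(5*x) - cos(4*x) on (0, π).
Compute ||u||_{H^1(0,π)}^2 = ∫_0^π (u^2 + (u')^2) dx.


||u||_{H^1(0,π)}^2 = -340/3 + 251*π/2

u'(x) = 4*sin(4*x) + 15*cos(5*x).
Expand u² and (u')² and integrate term by term on (0, π), using: for integers n ≥ 1, ∫_0^π sin²(nx) dx = ∫_0^π cos²(nx) dx = π/2; for n ≠ n', ∫_0^π sin(nx)sin(n'x) dx = ∫_0^π cos(nx)cos(n'x) dx = 0; and by product-to-sum, ∫_0^π sin(nx)cos(n'x) dx = ½∫_0^π [sin((n+n')x) + sin((n−n')x)] dx, which is 0 when n+n' is even and 2n/(n²−n'²) when n+n' is odd (it need not vanish on (0, π)).
  u² squared terms: (-1)²·∫cos(4x)² dx = 1·π/2 = π/2;  (3)²·∫sin(5x)² dx = 9·π/2 = 9*π/2.
  u² cross terms: 2·(-1)·(3)·∫cos(4x)·sin(5x) dx = -6·(10/9) = -20/3.
  So ∫_0^π u² dx = π/2 + 9*π/2 − 20/3 = -20/3 + 5*π.
  (u')² squared terms: (4)²·∫sin(4x)² dx = 16·π/2 = 8*π;  (15)²·∫cos(5x)² dx = 225·π/2 = 225*π/2.
  (u')² cross terms: 2·(4)·(15)·∫sin(4x)·cos(5x) dx = 120·(-8/9) = -320/3.
  So ∫_0^π (u')² dx = 8*π + 225*π/2 − 320/3 = -320/3 + 241*π/2.
||u||_{H^1}^2 = (-20/3 + 5*π) + (-320/3 + 241*π/2) = -340/3 + 251*π/2.


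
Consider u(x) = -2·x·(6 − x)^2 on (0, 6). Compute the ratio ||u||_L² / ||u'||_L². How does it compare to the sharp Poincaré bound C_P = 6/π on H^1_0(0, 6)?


||u||_L² / ||u'||_L² = 3*sqrt(14)/7 < C_P = 6/π.

u(x) = -2·x·(6 − x)^2, so u'(x) = 6*(2 - x)*(x - 6).
u(x) = -2·x·(6 − x)^2 vanishes at x = 0 and x = 6, so u ∈ H^1_0(0, 6). Differentiate via the product rule and integrate the resulting polynomials term by term.
  ∫_0^6 u² dx = ∫_0^6 (4*x^6 - 96*x^5 + 864*x^4 - 3456*x^3 + 5184*x^2) dx. Term by term:
    ∫_0^6 4*x^6 dx = 1119744/7;  ∫_0^6 -96*x^5 dx = -746496;  ∫_0^6 864*x^4 dx = 6718464/5;
    ∫_0^6 -3456*x^3 dx = -1119744;  ∫_0^6 5184*x^2 dx = 373248.
  Sum: 1119744/7 − 746496 + 6718464/5 − 1119744 + 373248 = 373248/35.
  ∫_0^6 (u')² dx = ∫_0^6 (36*x^4 - 576*x^3 + 3168*x^2 - 6912*x + 5184) dx. Term by term:
    ∫_0^6 36*x^4 dx = 279936/5;  ∫_0^6 -576*x^3 dx = -186624;  ∫_0^6 3168*x^2 dx = 228096;
    ∫_0^6 -6912*x dx = -124416;  ∫_0^6 5184 dx = 31104.
  Sum: 279936/5 − 186624 + 228096 − 124416 + 31104 = 20736/5.
∫_0^6 u² dx = 373248/35, so ||u||_L² = 432*sqrt(70)/35.
∫_0^6 (u')² dx = 20736/5, so ||u'||_L² = 144*sqrt(5)/5.
Ratio ||u||_L² / ||u'||_L² = 3*sqrt(14)/7.
Sharp Poincaré constant on H^1_0(0, 6) is C_P = L/π = 6/π, achieved by sin(π/6·x).
A polynomial bump cannot attain the sharp Poincaré constant (only the first sine eigenfunction does), so the ratio is strictly less than C_P, consistent with ||u||_L² ≤ C_P ||u'||_L².


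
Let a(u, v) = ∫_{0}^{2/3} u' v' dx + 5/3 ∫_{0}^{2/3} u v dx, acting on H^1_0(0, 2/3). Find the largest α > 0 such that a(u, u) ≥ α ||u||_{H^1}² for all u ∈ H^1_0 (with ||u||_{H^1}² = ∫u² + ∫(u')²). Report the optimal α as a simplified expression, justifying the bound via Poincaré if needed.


α = 1

Coercivity of a(·,·) on H^1_0(0, 2/3) means a(u, u) ≥ α ||u||_{H^1}² for every u ∈ H^1_0.
The interval has length L = 2/3, and Poincaré/coercivity depend only on L. Here a(u, u) = ∫(u')² + (5/3)·∫u².
Here c = 5/3 ≥ 1, so a(u,u) = ∫(u')² + c∫u² ≥ ∫(u')² + ∫u² = ||u||_{H^1}², i.e. α = 1 works. No larger α is possible: a(u,u) ≥ α||u||_{H^1}² means (1−α)∫(u')² ≥ (α−c)∫u², and for the modes u_n = sin(nπ(x−x₀)/L) (x₀ the left endpoint) one has ∫u_n²/∫(u_n')² = (L/(nπ))² → 0, so a(u_n,u_n)/||u_n||_{H^1}² → 1. Hence the optimal constant is α = 1.
Therefore α = 1.


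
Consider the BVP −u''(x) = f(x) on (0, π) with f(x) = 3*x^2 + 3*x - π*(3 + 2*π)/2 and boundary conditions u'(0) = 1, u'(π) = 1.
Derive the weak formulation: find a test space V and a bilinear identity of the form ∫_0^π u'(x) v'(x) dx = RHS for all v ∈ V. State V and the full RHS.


V = H^1(0, π) (v unrestricted at boundary; u is determined up to an additive constant); weak form: ∫_0^π u'v' dx = ∫_0^π (3*x^2 + 3*x - π*(3 + 2*π)/2) v dx + v(π) − v(0) for all v ∈ V.

Multiply both sides by a test function v and integrate from 0 to π:
  ∫_0^π −u''(x) v(x) dx = ∫_0^π f(x) v(x) dx.
Integrate the LHS by parts once:
  ∫_0^π −u'' v dx = −[u'(x) v(x)]_0^π + ∫_0^π u'(x) v'(x) dx.
Thus ∫_0^π u'(x) v'(x) dx = ∫_0^π f(x) v(x) dx + [u'(x) v(x)]_0^π.
Choose V so that boundary terms are either known or forced to vanish.
u has inhomogeneous Neumann u'(0) = 1, u'(π) = 1. [u' v]_0^π = (1)·v(π) − (1)·v(0) = v(π) − v(0). Take V = H^1(0, π); boundary term becomes part of RHS.
Weak formulation: find u (satisfying any essential BC) such that ∫_0^π u'(x) v'(x) dx = ∫_0^π f v dx + v(π) − v(0) for all v ∈ V (Neumann data are natural BCs: they enter the RHS as boundary terms).
Substituting f(x) = 3*x^2 + 3*x - π*(3 + 2*π)/2, the right-hand side is ∫_0^π (3*x^2 + 3*x - π*(3 + 2*π)/2) v dx + v(π) − v(0).
Compatibility check (pure Neumann): taking v ≡ 1 ∈ V gives 0 = ∫_0^π f dx + (1) − (1), i.e. ∫_0^π f dx must equal u'(0) − u'(π) = 0. Indeed ∫_0^π (3*x^2 + 3*x - π*(3 + 2*π)/2) dx = 0, so the data are compatible. The solution is then unique only up to an additive constant (fix it e.g. by requiring ∫_0^π u dx = 0).


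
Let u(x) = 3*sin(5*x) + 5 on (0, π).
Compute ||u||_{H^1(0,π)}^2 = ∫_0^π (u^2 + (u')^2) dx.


||u||_{H^1(0,π)}^2 = 12 + 142*π

u'(x) = 15*cos(5*x).
Expand u² and (u')² and integrate term by term on (0, π), using: for integers n ≥ 1, ∫_0^π sin²(nx) dx = ∫_0^π cos²(nx) dx = π/2; for n ≠ n', ∫_0^π sin(nx)sin(n'x) dx = ∫_0^π cos(nx)cos(n'x) dx = 0; and by product-to-sum, ∫_0^π sin(nx)cos(n'x) dx = ½∫_0^π [sin((n+n')x) + sin((n−n')x)] dx, which is 0 when n+n' is even and 2n/(n²−n'²) when n+n' is odd (it need not vanish on (0, π)). For the constant mode: ∫_0^π 1 dx = π, ∫_0^π cos(nx) dx = 0, ∫_0^π sin(nx) dx = (1−(−1)^n)/n.
  u² squared terms: (5)²·∫1 dx = 25·π = 25*π;  (3)²·∫sin(5x)² dx = 9·π/2 = 9*π/2.
  u² cross terms: 2·(5)·(3)·∫1·sin(5x) dx = 30·(2/5) = 12.
  So ∫_0^π u² dx = 25*π + 9*π/2 + 12 = 12 + 59*π/2.
  (u')² squared terms: (15)²·∫cos(5x)² dx = 225·π/2 = 225*π/2.
  So ∫_0^π (u')² dx = 225*π/2.
||u||_{H^1}^2 = (12 + 59*π/2) + (225*π/2) = 12 + 142*π.


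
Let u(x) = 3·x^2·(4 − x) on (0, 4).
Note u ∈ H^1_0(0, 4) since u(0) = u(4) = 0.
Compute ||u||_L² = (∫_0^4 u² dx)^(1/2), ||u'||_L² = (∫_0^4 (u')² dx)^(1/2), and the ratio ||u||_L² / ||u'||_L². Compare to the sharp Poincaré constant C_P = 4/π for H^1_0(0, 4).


||u||_L² / ||u'||_L² = 2*sqrt(14)/7 < C_P = 4/π.

u(x) = 3·x^2·(4 − x), so u'(x) = 3*x*(8 - 3*x).
u(x) = 3·x^2·(4 − x) vanishes at x = 0 and x = 4, so u ∈ H^1_0(0, 4). Differentiate via the product rule and integrate the resulting polynomials term by term.
  ∫_0^4 u² dx = ∫_0^4 (9*x^6 - 72*x^5 + 144*x^4) dx. Term by term:
    ∫_0^4 9*x^6 dx = 147456/7;  ∫_0^4 -72*x^5 dx = -49152;  ∫_0^4 144*x^4 dx = 147456/5.
  Sum: 147456/7 − 49152 + 147456/5 = 49152/35.
  ∫_0^4 (u')² dx = ∫_0^4 (81*x^4 - 432*x^3 + 576*x^2) dx. Term by term:
    ∫_0^4 81*x^4 dx = 82944/5;  ∫_0^4 -432*x^3 dx = -27648;  ∫_0^4 576*x^2 dx = 12288.
  Sum: 82944/5 − 27648 + 12288 = 6144/5.
∫_0^4 u² dx = 49152/35, so ||u||_L² = 128*sqrt(105)/35.
∫_0^4 (u')² dx = 6144/5, so ||u'||_L² = 32*sqrt(30)/5.
Ratio ||u||_L² / ||u'||_L² = 2*sqrt(14)/7.
Sharp Poincaré constant on H^1_0(0, 4) is C_P = L/π = 4/π, achieved by sin(π/4·x).
A polynomial bump cannot attain the sharp Poincaré constant (only the first sine eigenfunction does), so the ratio is strictly less than C_P, consistent with ||u||_L² ≤ C_P ||u'||_L².


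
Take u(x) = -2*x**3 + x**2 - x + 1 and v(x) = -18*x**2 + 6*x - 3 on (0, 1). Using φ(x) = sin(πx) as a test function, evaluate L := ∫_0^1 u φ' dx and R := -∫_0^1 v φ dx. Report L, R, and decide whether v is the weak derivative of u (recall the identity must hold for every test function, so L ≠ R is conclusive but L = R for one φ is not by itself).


LHS = -24/π^3 + 6/π, RHS = -72/π^3 + 18/π. No, v is not the weak derivative of u.

u(x) = -2*x**3 + x**2 - x + 1, classical derivative u'(x) = -6*x**2 + 2*x - 1.
φ(x) = sin(πx), so φ'(x) = π*cos(π*x).
Note φ(0) = φ(1) = 0, so the boundary term u·φ vanishes.
LHS = ∫_0^1 u(x) φ'(x) dx = ∫_0^1 (-2*π*x^3*cos(π*x) + π*x^2*cos(π*x) - π*x*cos(π*x) + π*cos(π*x)) dx. Term by term:
  ∫_0^1 π*cos(π*x) dx = 0;  ∫_0^1 π*x^2*cos(π*x) dx = -2/π;  ∫_0^1 -π*x*cos(π*x) dx = 2/π;
  ∫_0^1 -2*π*x^3*cos(π*x) dx = -24/π^3 + 6/π.
Sum: 0 − 2/π + 2/π + -24/π^3 + 6/π = -24/π^3 + 6/π.
So LHS = -24/π^3 + 6/π.
∫_0^1 v(x) φ(x) dx = ∫_0^1 (-18*x^2*sin(π*x) + 6*x*sin(π*x) - 3*sin(π*x)) dx. Term by term:
  ∫_0^1 -3*sin(π*x) dx = -6/π;  ∫_0^1 -18*x^2*sin(π*x) dx = -18/π + 72/π^3;  ∫_0^1 6*x*sin(π*x) dx = 6/π.
Sum: -6/π + -18/π + 72/π^3 + 6/π = -18/π + 72/π^3.
So RHS = -∫_0^1 v(x) φ(x) dx = -72/π^3 + 18/π.
LHS − RHS = -12/π + 48/π^3 ≠ 0, so the identity fails.
(For a valid weak derivative the identity must hold for EVERY test function, in particular this one. The failure shows v is NOT the weak derivative of u.)
Correct weak derivative would be u'(x) = -6*x**2 + 2*x - 1.


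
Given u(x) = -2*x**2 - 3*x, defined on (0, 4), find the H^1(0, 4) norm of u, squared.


||u||_{H^1}^2 = 35228/15

The H^1 norm (squared) on an interval (0, L) is
  ||u||_{H^1}^2 = ∫_0^L u(x)^2 dx + ∫_0^L u'(x)^2 dx.
Compute u'(x) = -4*x - 3.
Then u(x)^2 = 4*x**4 + 12*x**3 + 9*x**2 and u'(x)^2 = 16*x**2 + 24*x + 9.
Integrate each monomial from 0 to 4 using ∫_0^4 c·x^n dx = c·4^(n+1)/(n+1):
  ∫_0^4 u(x)^2 dx = ∫_0^4 (4*x^4 + 12*x^3 + 9*x^2) dx. Term by term:
    ∫_0^4 4*x^4 dx = 4096/5;  ∫_0^4 12*x^3 dx = 768;  ∫_0^4 9*x^2 dx = 192.
  Sum: 4096/5 + 768 + 192 = 8896/5.
  ∫_0^4 u'(x)^2 dx = ∫_0^4 (16*x^2 + 24*x + 9) dx. Term by term:
    ∫_0^4 16*x^2 dx = 1024/3;  ∫_0^4 24*x dx = 192;  ∫_0^4 9 dx = 36.
  Sum: 1024/3 + 192 + 36 = 1708/3.
Adding: ||u||_{H^1}^2 = 8896/5 + 1708/3 = 35228/15.


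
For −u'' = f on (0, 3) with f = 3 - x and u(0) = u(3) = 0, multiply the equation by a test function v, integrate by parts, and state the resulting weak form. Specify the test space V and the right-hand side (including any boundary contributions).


V = H^1_0(0, 3) (so v(0) = v(3) = 0); weak form: ∫_0^3 u'v' dx = ∫_0^3 (3 - x) v dx for all v ∈ V.

Multiply both sides by a test function v and integrate from 0 to 3:
  ∫_0^3 −u''(x) v(x) dx = ∫_0^3 f(x) v(x) dx.
Integrate the LHS by parts once:
  ∫_0^3 −u'' v dx = −[u'(x) v(x)]_0^3 + ∫_0^3 u'(x) v'(x) dx.
Thus ∫_0^3 u'(x) v'(x) dx = ∫_0^3 f(x) v(x) dx + [u'(x) v(x)]_0^3.
Choose V so that boundary terms are either known or forced to vanish.
u is Dirichlet: u(0) = u(3) = 0. Let V = H^1_0(0, 3); then v(0) = v(3) = 0, and [u' v]_0^3 = 0.
Weak formulation: find u (satisfying any essential BC) such that ∫_0^3 u'(x) v'(x) dx = ∫_0^3 f v dx for all v ∈ V.
Substituting f(x) = 3 - x, the right-hand side is ∫_0^3 (3 - x) v dx.


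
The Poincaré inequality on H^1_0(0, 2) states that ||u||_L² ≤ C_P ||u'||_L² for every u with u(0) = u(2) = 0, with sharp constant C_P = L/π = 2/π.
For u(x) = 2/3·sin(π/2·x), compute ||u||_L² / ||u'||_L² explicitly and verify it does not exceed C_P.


||u||_L² / ||u'||_L² = 2/π = C_P.

u(x) = 2/3·sin(π/2·x), so u'(x) = π*cos(π*x/2)/3.
Writing u(x) = A·sin(kπx/L) with A = 2/3 and k = 1, use ∫_0^L sin²(kπx/L) dx = L/2 and ∫_0^L cos²(kπx/L) dx = L/2.
u² = 4/9·sin²(π/2·x) and (u')² = π^2/9·cos²(π/2·x), and each of sin², cos² integrates to L/2 = 1 over (0, 2).
∫_0^2 u² dx = 4/9, so ||u||_L² = 2/3.
∫_0^2 (u')² dx = π^2/9, so ||u'||_L² = π/3.
Ratio ||u||_L² / ||u'||_L² = 2/π.
Sharp Poincaré constant on H^1_0(0, 2) is C_P = L/π = 2/π, achieved by sin(π/2·x).
This is the k = 1 eigenfunction (up to amplitude), so the ratio equals the sharp Poincaré constant exactly.


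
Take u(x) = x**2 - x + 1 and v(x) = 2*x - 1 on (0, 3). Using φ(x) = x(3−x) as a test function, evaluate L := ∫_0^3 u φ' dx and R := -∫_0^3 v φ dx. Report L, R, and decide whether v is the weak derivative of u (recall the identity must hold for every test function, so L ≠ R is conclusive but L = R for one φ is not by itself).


LHS = -9, RHS = -9. Yes, v = u' weakly.

u(x) = x**2 - x + 1, classical derivative u'(x) = 2*x - 1.
φ(x) = x(3−x), so φ'(x) = 3 - 2*x.
Note φ(0) = φ(3) = 0, so the boundary term u·φ vanishes.
LHS = ∫_0^3 u(x) φ'(x) dx = ∫_0^3 (-2*x^3 + 5*x^2 - 5*x + 3) dx. Term by term:
  ∫_0^3 -2*x^3 dx = -81/2;  ∫_0^3 5*x^2 dx = 45;  ∫_0^3 -5*x dx = -45/2;
  ∫_0^3 3 dx = 9.
Sum: -81/2 + 45 − 45/2 + 9 = -9.
So LHS = -9.
∫_0^3 v(x) φ(x) dx = ∫_0^3 (-2*x^3 + 7*x^2 - 3*x) dx. Term by term:
  ∫_0^3 -2*x^3 dx = -81/2;  ∫_0^3 7*x^2 dx = 63;  ∫_0^3 -3*x dx = -27/2.
Sum: -81/2 + 63 − 27/2 = 9.
So RHS = -∫_0^3 v(x) φ(x) dx = -9.
LHS = RHS, so the identity holds for this test φ.
Moreover u is smooth here and v(x) = u'(x) = 2*x - 1 pointwise, so the identity holds for every test function. Hence v is the weak derivative of u.


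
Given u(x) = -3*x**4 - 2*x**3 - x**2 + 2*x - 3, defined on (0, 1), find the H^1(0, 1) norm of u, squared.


||u||_{H^1}^2 = 371/6

The H^1 norm (squared) on an interval (0, L) is
  ||u||_{H^1}^2 = ∫_0^L u(x)^2 dx + ∫_0^L u'(x)^2 dx.
Compute u'(x) = -12*x**3 - 6*x**2 - 2*x + 2.
Then u(x)^2 = 9*x**8 + 12*x**7 + 10*x**6 - 8*x**5 + 11*x**4 + 8*x**3 + 10*x**2 - 12*x + 9 and u'(x)^2 = 144*x**6 + 144*x**5 + 84*x**4 - 24*x**3 - 20*x**2 - 8*x + 4.
Integrate each monomial from 0 to 1 using ∫_0^1 c·x^n dx = c·1^(n+1)/(n+1):
  ∫_0^1 u(x)^2 dx = ∫_0^1 (9*x^8 + 12*x^7 + 10*x^6 - 8*x^5 + 11*x^4 + 8*x^3 + 10*x^2 - 12*x + 9) dx. Term by term:
    ∫_0^1 9*x^8 dx = 1;  ∫_0^1 12*x^7 dx = 3/2;  ∫_0^1 10*x^6 dx = 10/7;
    ∫_0^1 -8*x^5 dx = -4/3;  ∫_0^1 11*x^4 dx = 11/5;  ∫_0^1 8*x^3 dx = 2;
    ∫_0^1 10*x^2 dx = 10/3;  ∫_0^1 -12*x dx = -6;  ∫_0^1 9 dx = 9.
  Sum: 1 + 3/2 + 10/7 − 4/3 + 11/5 + 2 + 10/3 − 6 + 9 = 919/70.
  ∫_0^1 u'(x)^2 dx = ∫_0^1 (144*x^6 + 144*x^5 + 84*x^4 - 24*x^3 - 20*x^2 - 8*x + 4) dx. Term by term:
    ∫_0^1 144*x^6 dx = 144/7;  ∫_0^1 144*x^5 dx = 24;  ∫_0^1 84*x^4 dx = 84/5;
    ∫_0^1 -24*x^3 dx = -6;  ∫_0^1 -20*x^2 dx = -20/3;  ∫_0^1 -8*x dx = -4;
    ∫_0^1 4 dx = 4.
  Sum: 144/7 + 24 + 84/5 − 6 − 20/3 − 4 + 4 = 5114/105.
Adding: ||u||_{H^1}^2 = 919/70 + 5114/105 = 371/6.


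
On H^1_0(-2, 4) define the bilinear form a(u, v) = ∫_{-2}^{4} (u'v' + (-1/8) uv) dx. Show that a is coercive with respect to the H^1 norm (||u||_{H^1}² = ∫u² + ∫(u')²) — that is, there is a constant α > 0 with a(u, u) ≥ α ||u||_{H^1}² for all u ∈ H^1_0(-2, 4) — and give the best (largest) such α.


α = (-9/2 + π^2)/(π^2 + 36)

Coercivity of a(·,·) on H^1_0(-2, 4) means a(u, u) ≥ α ||u||_{H^1}² for every u ∈ H^1_0.
The interval has length L = 6, and Poincaré/coercivity depend only on L. Here a(u, u) = ∫(u')² + (-1/8)·∫u².
Here c = -1/8 < 0 with |c| < (π/L)² = π^2/36, so coercivity still holds. The condition a(u,u) ≥ α||u||_{H^1}² reads (1−α)∫(u')² ≥ (α−c)∫u². Any admissible α is ≤ 1 (rapidly oscillating u have ∫u²/∫(u')² → 0), and α = 1 would force 0 ≥ (1−c)∫u², impossible since c < 1; so 1−α > 0. By the sharp Poincaré inequality on H^1_0 of an interval of length L, ∫(u')² ≥ (π/L)²∫u² with equality for the first sine mode sin(π(x−x₀)/L) (x₀ the left endpoint), so the inequality holds for all u iff (1−α)(π/L)² ≥ α − c, i.e. α ≤ ((π/L)² + c)/((π/L)² + 1) = (1 + c(L/π)²)/(1 + (L/π)²). (Direct route, valid since c ≤ 0: Poincaré gives c∫u² ≥ c(L/π)²∫(u')², so a(u,u) ≥ (1 + c(L/π)²)∫(u')², while ||u||_{H^1}² ≤ (1 + (L/π)²)∫(u')²; dividing yields the same α.) With (π/L)² = π^2/36 and c = -1/8, the largest admissible constant is α = ((π/L)² + c)/((π/L)² + 1).
Simplifying, α = (-9/2 + π^2)/(π^2 + 36).


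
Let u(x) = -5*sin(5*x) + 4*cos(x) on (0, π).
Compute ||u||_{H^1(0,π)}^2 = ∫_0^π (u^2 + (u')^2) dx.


||u||_{H^1(0,π)}^2 = 341*π

u'(x) = -4*sin(x) - 25*cos(5*x).
Expand u² and (u')² and integrate term by term on (0, π), using: for integers n ≥ 1, ∫_0^π sin²(nx) dx = ∫_0^π cos²(nx) dx = π/2; for n ≠ n', ∫_0^π sin(nx)sin(n'x) dx = ∫_0^π cos(nx)cos(n'x) dx = 0; and by product-to-sum, ∫_0^π sin(nx)cos(n'x) dx = ½∫_0^π [sin((n+n')x) + sin((n−n')x)] dx, which is 0 when n+n' is even and 2n/(n²−n'²) when n+n' is odd (it need not vanish on (0, π)).
  u² squared terms: (-5)²·∫sin(5x)² dx = 25·π/2 = 25*π/2;  (4)²·∫cos(x)² dx = 16·π/2 = 8*π.
  u² cross terms: 2·(-5)·(4)·∫sin(5x)·cos(x) dx = -40·(0) = 0.
  So ∫_0^π u² dx = 25*π/2 + 8*π + 0 = 41*π/2.
  (u')² squared terms: (-25)²·∫cos(5x)² dx = 625·π/2 = 625*π/2;  (-4)²·∫sin(x)² dx = 16·π/2 = 8*π.
  (u')² cross terms: 2·(-25)·(-4)·∫cos(5x)·sin(x) dx = 200·(0) = 0.
  So ∫_0^π (u')² dx = 625*π/2 + 8*π + 0 = 641*π/2.
||u||_{H^1}^2 = (41*π/2) + (641*π/2) = 341*π.


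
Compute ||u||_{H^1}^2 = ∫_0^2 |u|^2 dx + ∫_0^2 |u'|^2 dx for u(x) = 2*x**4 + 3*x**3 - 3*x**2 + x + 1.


||u||_{H^1}^2 = 909064/315

The H^1 norm (squared) on an interval (0, L) is
  ||u||_{H^1}^2 = ∫_0^L u(x)^2 dx + ∫_0^L u'(x)^2 dx.
Compute u'(x) = 8*x**3 + 9*x**2 - 6*x + 1.
Then u(x)^2 = 4*x**8 + 12*x**7 - 3*x**6 - 14*x**5 + 19*x**4 - 5*x**2 + 2*x + 1 and u'(x)^2 = 64*x**6 + 144*x**5 - 15*x**4 - 92*x**3 + 54*x**2 - 12*x + 1.
Integrate each monomial from 0 to 2 using ∫_0^2 c·x^n dx = c·2^(n+1)/(n+1):
  ∫_0^2 u(x)^2 dx = ∫_0^2 (4*x^8 + 12*x^7 - 3*x^6 - 14*x^5 + 19*x^4 - 5*x^2 + 2*x + 1) dx. Term by term:
    ∫_0^2 4*x^8 dx = 2048/9;  ∫_0^2 12*x^7 dx = 384;  ∫_0^2 -3*x^6 dx = -384/7;
    ∫_0^2 -14*x^5 dx = -448/3;  ∫_0^2 19*x^4 dx = 608/5;  ∫_0^2 -5*x^2 dx = -40/3;
    ∫_0^2 2*x dx = 4;  ∫_0^2 1 dx = 2.
  Sum: 2048/9 + 384 − 384/7 − 448/3 + 608/5 − 40/3 + 4 + 2 = 164314/315.
  ∫_0^2 u'(x)^2 dx = ∫_0^2 (64*x^6 + 144*x^5 - 15*x^4 - 92*x^3 + 54*x^2 - 12*x + 1) dx. Term by term:
    ∫_0^2 64*x^6 dx = 8192/7;  ∫_0^2 144*x^5 dx = 1536;  ∫_0^2 -15*x^4 dx = -96;
    ∫_0^2 -92*x^3 dx = -368;  ∫_0^2 54*x^2 dx = 144;  ∫_0^2 -12*x dx = -24;
    ∫_0^2 1 dx = 2.
  Sum: 8192/7 + 1536 − 96 − 368 + 144 − 24 + 2 = 16550/7.
Adding: ||u||_{H^1}^2 = 164314/315 + 16550/7 = 909064/315.


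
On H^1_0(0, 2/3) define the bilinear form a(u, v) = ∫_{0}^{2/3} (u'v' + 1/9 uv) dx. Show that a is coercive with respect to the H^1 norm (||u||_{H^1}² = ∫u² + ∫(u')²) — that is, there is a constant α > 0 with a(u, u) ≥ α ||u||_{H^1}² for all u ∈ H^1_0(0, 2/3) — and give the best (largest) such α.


α = (4 + 81*π^2)/(9*(4 + 9*π^2))

Coercivity of a(·,·) on H^1_0(0, 2/3) means a(u, u) ≥ α ||u||_{H^1}² for every u ∈ H^1_0.
The interval has length L = 2/3, and Poincaré/coercivity depend only on L. Here a(u, u) = ∫(u')² + (1/9)·∫u².
Here 0 < c = 1/9 < 1. The condition a(u,u) ≥ α||u||_{H^1}² reads (1−α)∫(u')² ≥ (α−c)∫u². Any admissible α is ≤ 1 (rapidly oscillating u have ∫u²/∫(u')² → 0), and α = 1 would force 0 ≥ (1−c)∫u², impossible since c < 1; so 1−α > 0. By the sharp Poincaré inequality on H^1_0 of an interval of length L, ∫(u')² ≥ (π/L)²∫u² with equality for the first sine mode sin(π(x−x₀)/L) (x₀ the left endpoint), so the inequality holds for all u iff (1−α)(π/L)² ≥ α − c, i.e. α ≤ ((π/L)² + c)/((π/L)² + 1) = (1 + c(L/π)²)/(1 + (L/π)²). With (π/L)² = 9*π^2/4 and c = 1/9, the largest admissible constant is α = ((π/L)² + c)/((π/L)² + 1).
Simplifying, α = (4 + 81*π^2)/(9*(4 + 9*π^2)).


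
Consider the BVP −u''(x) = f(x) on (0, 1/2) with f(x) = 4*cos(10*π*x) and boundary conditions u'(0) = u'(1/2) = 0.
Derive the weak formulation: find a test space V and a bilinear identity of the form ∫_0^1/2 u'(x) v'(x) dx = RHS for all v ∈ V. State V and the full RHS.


V = H^1(0, 1/2) (no boundary constraint on v; u is determined up to an additive constant); weak form: ∫_0^1/2 u'v' dx = ∫_0^1/2 (4*cos(10*π*x)) v dx for all v ∈ V.

Multiply both sides by a test function v and integrate from 0 to 1/2:
  ∫_0^1/2 −u''(x) v(x) dx = ∫_0^1/2 f(x) v(x) dx.
Integrate the LHS by parts once:
  ∫_0^1/2 −u'' v dx = −[u'(x) v(x)]_0^1/2 + ∫_0^1/2 u'(x) v'(x) dx.
Thus ∫_0^1/2 u'(x) v'(x) dx = ∫_0^1/2 f(x) v(x) dx + [u'(x) v(x)]_0^1/2.
Choose V so that boundary terms are either known or forced to vanish.
u has homogeneous Neumann: u'(0) = u'(1/2) = 0. So [u' v]_0^1/2 = 0·v(1/2) − 0·v(0) = 0 for any v; take V = H^1(0, 1/2).
Weak formulation: find u (satisfying any essential BC) such that ∫_0^1/2 u'(x) v'(x) dx = ∫_0^1/2 f v dx for all v ∈ V (homogeneous Neumann, so boundary terms vanish).
Substituting f(x) = 4*cos(10*π*x), the right-hand side is ∫_0^1/2 (4*cos(10*π*x)) v dx.
Compatibility check (pure Neumann): taking v ≡ 1 ∈ V gives 0 = ∫_0^1/2 f dx + (0) − (0), i.e. ∫_0^1/2 f dx must equal u'(0) − u'(1/2) = 0. Indeed ∫_0^1/2 (4*cos(10*π*x)) dx = 0, so the data are compatible. The solution is then unique only up to an additive constant (fix it e.g. by requiring ∫_0^1/2 u dx = 0).
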